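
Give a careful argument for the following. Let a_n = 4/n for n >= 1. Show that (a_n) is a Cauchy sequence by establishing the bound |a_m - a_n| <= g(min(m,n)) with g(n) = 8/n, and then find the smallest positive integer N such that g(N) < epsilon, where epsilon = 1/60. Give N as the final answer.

For any m, n >= 1, by the triangle inequality:
|a_m - a_n| = |4/m - 4/n| <= 4*1/m + 4*1/n <= 8/min(m,n).
So g(n) = 8/n bounds the Cauchy difference. Since g(n) -> 0, (a_n) is Cauchy.
Now solve g(N) < 1/60: 8/N < 1/60 <=> N > 8 / (1/60) = 480.
The smallest integer strictly greater than 480 is N = 481.
Check: g(481) = 8/481 = 8/481 < 1/60; g(480) = 1/60 >= 1/60. So N = 481.

481


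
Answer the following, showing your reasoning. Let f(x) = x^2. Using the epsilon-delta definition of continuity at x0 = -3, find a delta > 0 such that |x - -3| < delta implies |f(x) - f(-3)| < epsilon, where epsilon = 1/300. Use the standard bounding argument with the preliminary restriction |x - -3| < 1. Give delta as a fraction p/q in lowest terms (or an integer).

Factor: |x^2 - (-3)^2| = |x - -3| * |x + -3|.
Impose |x - -3| < 1 first. Then |x + -3| = |(x - -3) + 2*(-3)| <= |x - -3| + 2*|-3| < 1 + 6 = 7.
So |x^2 - (-3)^2| < delta * 7.
We need delta * 7 <= 1/300, i.e. delta <= 1/300/7 = 1/2100.
Since 1/2100 < 1, this is tighter than 1; take delta = 1/2100.
So delta = 1/2100 works.

1/2100


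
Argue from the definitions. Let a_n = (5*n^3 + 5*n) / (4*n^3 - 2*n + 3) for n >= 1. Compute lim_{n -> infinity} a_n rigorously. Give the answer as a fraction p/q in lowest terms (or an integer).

Divide numerator and denominator by n^3, the highest power:
numerator / n^3 = 5 + 5/n^2
denominator / n^3 = 4 - 2/n^2 + 3/n^3
As n -> infinity, all terms of the form c/n^k (k >= 1) tend to 0.
So numerator / n^3 -> 5 and denominator / n^3 -> 4.
Therefore lim a_n = 5/4.

5/4


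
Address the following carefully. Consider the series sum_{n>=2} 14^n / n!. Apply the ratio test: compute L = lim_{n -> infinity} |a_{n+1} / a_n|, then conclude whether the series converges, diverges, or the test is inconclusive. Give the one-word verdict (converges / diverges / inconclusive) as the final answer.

Let a_n denote the general term. Form the ratio a_{n+1}/a_n and simplify:
a_{n+1}/a_n = 14/(n + 1)
Take the limit as n -> infinity: L = 0.
Since L = 0 < 1, the ratio test implies the series converges.

converges


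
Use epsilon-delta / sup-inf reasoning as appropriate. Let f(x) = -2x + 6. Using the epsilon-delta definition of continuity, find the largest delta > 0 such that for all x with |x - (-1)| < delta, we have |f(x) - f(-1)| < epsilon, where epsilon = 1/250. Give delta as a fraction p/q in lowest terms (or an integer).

We compute f(-1) = -2*(-1) + 6 = 8.
|f(x) - f(-1)| = |-2x + 6 - (8)| = |-2(x - (-1))| = 2|x - (-1)|.
We need 2|x - (-1)| < 1/250, i.e. |x - (-1)| < 1/250 / 2 = 1/500.
So any delta <= 1/500 works. Conversely, if delta > 1/500, then x = -1 + 1/500 satisfies |x - (-1)| = 1/500 < delta but |f(x) - f(-1)| = 2 * 1/500 = 1/250, which is not < 1/250; so no larger delta works.
Hence the largest such delta is 1/500.

1/500


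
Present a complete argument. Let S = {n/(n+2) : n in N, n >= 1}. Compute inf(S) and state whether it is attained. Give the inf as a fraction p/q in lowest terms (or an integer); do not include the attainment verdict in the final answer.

Analysis:
- Values: 1/3, 1/2, 3/5, 2/3, ... strictly increasing.
- Minimum is 1/3 (n=1); inf = 1/3 (attained).
- n/(n+2) = 1 - 2/(n+2) -> 1 from below as n -> infinity, and never equals 1.
- So sup = 1 (not attained).
Conclusion: inf(S) = 1/3, attained in S.

1/3


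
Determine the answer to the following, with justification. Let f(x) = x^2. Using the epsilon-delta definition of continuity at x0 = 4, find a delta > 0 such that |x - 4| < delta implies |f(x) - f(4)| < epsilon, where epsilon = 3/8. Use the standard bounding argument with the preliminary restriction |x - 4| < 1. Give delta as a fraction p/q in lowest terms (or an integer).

Factor: |x^2 - (4)^2| = |x - 4| * |x + 4|.
Impose |x - 4| < 1 first. Then |x + 4| = |(x - 4) + 2*(4)| <= |x - 4| + 2*|4| < 1 + 8 = 9.
So |x^2 - (4)^2| < delta * 9.
We need delta * 9 <= 3/8, i.e. delta <= 3/8/9 = 1/24.
Since 1/24 < 1, this is tighter than 1; take delta = 1/24.
So delta = 1/24 works.

1/24


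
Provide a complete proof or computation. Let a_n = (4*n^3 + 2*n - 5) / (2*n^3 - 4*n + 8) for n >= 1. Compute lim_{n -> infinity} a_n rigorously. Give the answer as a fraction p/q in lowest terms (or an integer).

Divide numerator and denominator by n^3, the highest power:
numerator / n^3 = 4 + 2/n^2 - 5/n^3
denominator / n^3 = 2 - 4/n^2 + 8/n^3
As n -> infinity, all terms of the form c/n^k (k >= 1) tend to 0.
So numerator / n^3 -> 4 and denominator / n^3 -> 2.
Therefore lim a_n = 2.

2


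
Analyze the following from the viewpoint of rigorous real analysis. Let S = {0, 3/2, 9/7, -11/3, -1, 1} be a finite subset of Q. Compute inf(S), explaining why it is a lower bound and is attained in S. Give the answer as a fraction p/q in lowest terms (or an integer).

S is finite, so inf(S) = min(S).
Sorted increasing:
-11/3, -1, 0, 1, 9/7, 3/2
The extremum is -11/3.
For every x in S, x >= -11/3. And -11/3 is in S, so it is attained.
Therefore inf(S) = -11/3.

-11/3


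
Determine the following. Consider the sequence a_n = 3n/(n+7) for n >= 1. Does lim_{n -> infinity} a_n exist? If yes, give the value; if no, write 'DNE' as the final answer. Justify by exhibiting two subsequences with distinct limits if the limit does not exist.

Examine the behaviour of a_n along subsequences.
Even-n subsequence a_{2k} = 3(2k)/(2k+7) -> 3. Odd-n subsequence a_{2k+1} = 3(2k+1)/(2k+8) -> 3. Both tend to 3, which suggests the limit is 3; verify directly.
|a_n - 3| = |3n - 3(n+7)| / (n+7) = 21/(n+7) < 21/n for every n >= 1.
Given epsilon > 0, choose a positive integer N > 21/epsilon. Then for all n >= N, |a_n - 3| < 21/n <= 21/N < epsilon.
So by the definition of the limit, lim a_n exists and equals 3.

3


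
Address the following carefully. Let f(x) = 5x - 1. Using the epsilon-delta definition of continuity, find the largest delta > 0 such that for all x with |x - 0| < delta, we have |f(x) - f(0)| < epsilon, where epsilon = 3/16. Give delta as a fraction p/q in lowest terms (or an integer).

We compute f(0) = 5*(0) - 1 = -1.
|f(x) - f(0)| = |5x - 1 - (-1)| = |5(x - 0)| = 5|x - 0|.
We need 5|x - 0| < 3/16, i.e. |x - 0| < 3/16 / 5 = 3/80.
So any delta <= 3/80 works. Conversely, if delta > 3/80, then x = 0 + 3/80 satisfies |x - 0| = 3/80 < delta but |f(x) - f(0)| = 5 * 3/80 = 3/16, which is not < 3/16; so no larger delta works.
Hence the largest such delta is 3/80.

3/80


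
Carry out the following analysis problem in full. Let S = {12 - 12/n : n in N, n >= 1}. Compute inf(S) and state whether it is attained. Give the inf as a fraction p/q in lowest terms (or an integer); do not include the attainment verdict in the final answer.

Analysis:
- Values: 0, 6, 8, 9, ... strictly increasing.
- Minimum is 0 (n=1); inf = 0 (attained).
- 12 - 12/n -> 12 from below; sup = 12, not attained.
Conclusion: inf(S) = 0, attained in S.

0


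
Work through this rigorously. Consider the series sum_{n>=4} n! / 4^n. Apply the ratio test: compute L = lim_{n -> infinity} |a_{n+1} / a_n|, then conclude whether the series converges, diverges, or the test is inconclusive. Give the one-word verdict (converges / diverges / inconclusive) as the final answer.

Let a_n denote the general term. Form the ratio a_{n+1}/a_n and simplify:
a_{n+1}/a_n = n/4 + 1/4
Take the limit as n -> infinity: L = infinity.
Since L = infinity > 1 (or L = infinity), the ratio test implies the series diverges.

diverges


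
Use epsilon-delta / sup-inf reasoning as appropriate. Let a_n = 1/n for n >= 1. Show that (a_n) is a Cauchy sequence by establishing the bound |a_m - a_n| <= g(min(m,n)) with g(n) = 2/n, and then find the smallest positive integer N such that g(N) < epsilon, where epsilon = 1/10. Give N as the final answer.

For any m, n >= 1, by the triangle inequality:
|a_m - a_n| = |1/m - 1/n| <= 1/m + 1/n <= 2/min(m,n).
So g(n) = 2/n bounds the Cauchy difference. Since g(n) -> 0, (a_n) is Cauchy.
Now solve g(N) < 1/10: 2/N < 1/10 <=> N > 2 / (1/10) = 20.
The smallest integer strictly greater than 20 is N = 21.
Check: g(21) = 2/21 = 2/21 < 1/10; g(20) = 1/10 >= 1/10. So N = 21.

21


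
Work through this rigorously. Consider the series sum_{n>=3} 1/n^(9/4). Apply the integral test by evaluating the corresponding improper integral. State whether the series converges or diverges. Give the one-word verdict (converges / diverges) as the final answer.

Let f(x) = x^(-9/4). Then f is positive, continuous, and decreasing on [3, infinity), so the integral test applies.
Compute the improper integral int_{3}^infinity f(x) dx:
  antiderivative F(x) = -4/(5*x^(5/4)).
  As x -> infinity, F(x) -> 0 (since p = 9/4 > 1).
  So int = F(infinity) - F(3) = 0 - (-4*3^(3/4)/45) = 4*3^(3/4)/45.
  Finite, so by the integral test, the series converges.

converges


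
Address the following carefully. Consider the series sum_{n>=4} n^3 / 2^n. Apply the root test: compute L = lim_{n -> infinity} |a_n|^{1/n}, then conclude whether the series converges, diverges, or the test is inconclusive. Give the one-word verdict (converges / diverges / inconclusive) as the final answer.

Let a_n denote the general term. Form |a_n|^(1/n) and simplify:
|a_n|^(1/n) = n^(3/n)/2
Take the limit as n -> infinity: L = 1/2.
Since L = 1/2 < 1, the root test implies convergence.

converges


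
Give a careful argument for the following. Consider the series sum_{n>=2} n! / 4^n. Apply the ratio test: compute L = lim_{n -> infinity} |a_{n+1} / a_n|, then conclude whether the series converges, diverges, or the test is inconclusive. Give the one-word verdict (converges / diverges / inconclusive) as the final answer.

Let a_n denote the general term. Form the ratio a_{n+1}/a_n and simplify:
a_{n+1}/a_n = n/4 + 1/4
Take the limit as n -> infinity: L = infinity.
Since L = infinity > 1 (or L = infinity), the ratio test implies the series diverges.

diverges


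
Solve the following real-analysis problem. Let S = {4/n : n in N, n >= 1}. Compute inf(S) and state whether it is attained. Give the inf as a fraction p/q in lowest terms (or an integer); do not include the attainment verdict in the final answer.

Analysis:
- Values: 4, 2, 4/3, 1, ... strictly decreasing.
- The maximum is 4 (n=1); sup = 4 (attained).
- The set is bounded below by 0; 4/n -> 0 so 0 is the greatest lower bound.
- 0 is not in the set, so inf = 0 is not attained.
Conclusion: inf(S) = 0, not attained in S.

0


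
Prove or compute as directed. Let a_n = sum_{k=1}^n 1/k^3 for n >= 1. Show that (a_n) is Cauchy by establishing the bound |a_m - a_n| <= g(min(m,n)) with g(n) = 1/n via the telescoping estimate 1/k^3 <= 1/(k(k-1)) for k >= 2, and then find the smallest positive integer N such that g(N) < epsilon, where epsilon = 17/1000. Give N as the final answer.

For m > n >= 1: |a_m - a_n| = sum_{k=n+1}^m 1/k^3.
Use 1/k^3 <= 1/(k(k-1)) = 1/(k-1) - 1/k for k >= 2 (which holds since k^3 >= k^2 >= k(k-1) for k >= 2):
sum_{k=n+1}^m 1/k^3 <= sum_{k=n+1}^m (1/(k-1) - 1/k) = 1/n - 1/m <= 1/n.
By symmetry the same bound holds with n,m swapped, so |a_m - a_n| <= 1/min(m,n) = g(min(m,n)). Since g(n) -> 0, (a_n) is Cauchy.
Now solve g(N) < 17/1000: 1/N < 17/1000 <=> N > 1/(17/1000) = 1000/17.
The smallest integer strictly greater than 1000/17 is N = 59.
Check: g(59) = 1/59 < 17/1000; g(58) = 1/58 >= 17/1000. So N = 59.

59


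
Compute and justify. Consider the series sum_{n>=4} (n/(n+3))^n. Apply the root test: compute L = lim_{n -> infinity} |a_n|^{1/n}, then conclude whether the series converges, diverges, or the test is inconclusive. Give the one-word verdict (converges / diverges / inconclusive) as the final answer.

Let a_n denote the general term. Form |a_n|^(1/n) and simplify:
|a_n|^(1/n) = n/(n + 3)
Take the limit as n -> infinity: L = 1.
Since L = 1, the root test is inconclusive. (In fact a_n = (n/(n+3))^n -> e^(-3) != 0, so the nth-term test shows divergence; but the root test itself gives no conclusion.)

inconclusive


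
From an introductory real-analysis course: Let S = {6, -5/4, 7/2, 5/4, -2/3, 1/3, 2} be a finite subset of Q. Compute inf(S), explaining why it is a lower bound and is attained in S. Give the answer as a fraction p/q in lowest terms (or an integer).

S is finite, so inf(S) = min(S).
Sorted increasing:
-5/4, -2/3, 1/3, 5/4, 2, 7/2, 6
The extremum is -5/4.
For every x in S, x >= -5/4. And -5/4 is in S, so it is attained.
Therefore inf(S) = -5/4.

-5/4


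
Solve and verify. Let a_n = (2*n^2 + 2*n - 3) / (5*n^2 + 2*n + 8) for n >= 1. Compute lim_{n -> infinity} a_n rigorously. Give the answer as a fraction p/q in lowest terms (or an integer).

Divide numerator and denominator by n^2, the highest power:
numerator / n^2 = 2 + 2/n - 3/n^2
denominator / n^2 = 5 + 2/n + 8/n^2
As n -> infinity, all terms of the form c/n^k (k >= 1) tend to 0.
So numerator / n^2 -> 2 and denominator / n^2 -> 5.
Therefore lim a_n = 2/5.

2/5


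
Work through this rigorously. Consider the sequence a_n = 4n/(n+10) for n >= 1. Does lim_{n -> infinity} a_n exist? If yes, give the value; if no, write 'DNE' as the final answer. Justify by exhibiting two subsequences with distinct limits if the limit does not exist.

Examine the behaviour of a_n along subsequences.
Even-n subsequence a_{2k} = 4(2k)/(2k+10) -> 4. Odd-n subsequence a_{2k+1} = 4(2k+1)/(2k+11) -> 4. Both tend to 4, which suggests the limit is 4; verify directly.
|a_n - 4| = |4n - 4(n+10)| / (n+10) = 40/(n+10) < 40/n for every n >= 1.
Given epsilon > 0, choose a positive integer N > 40/epsilon. Then for all n >= N, |a_n - 4| < 40/n <= 40/N < epsilon.
So by the definition of the limit, lim a_n exists and equals 4.

4


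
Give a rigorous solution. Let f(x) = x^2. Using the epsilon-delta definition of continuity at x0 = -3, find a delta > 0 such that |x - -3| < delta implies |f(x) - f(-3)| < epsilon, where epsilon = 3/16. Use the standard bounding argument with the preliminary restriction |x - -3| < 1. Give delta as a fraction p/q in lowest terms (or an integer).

Factor: |x^2 - (-3)^2| = |x - -3| * |x + -3|.
Impose |x - -3| < 1 first. Then |x + -3| = |(x - -3) + 2*(-3)| <= |x - -3| + 2*|-3| < 1 + 6 = 7.
So |x^2 - (-3)^2| < delta * 7.
We need delta * 7 <= 3/16, i.e. delta <= 3/16/7 = 3/112.
Since 3/112 < 1, this is tighter than 1; take delta = 3/112.
So delta = 3/112 works.

3/112


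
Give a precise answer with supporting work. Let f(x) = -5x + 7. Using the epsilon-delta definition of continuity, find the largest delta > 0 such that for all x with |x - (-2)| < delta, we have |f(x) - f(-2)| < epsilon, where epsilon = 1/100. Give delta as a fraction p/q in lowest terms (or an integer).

We compute f(-2) = -5*(-2) + 7 = 17.
|f(x) - f(-2)| = |-5x + 7 - (17)| = |-5(x - (-2))| = 5|x - (-2)|.
We need 5|x - (-2)| < 1/100, i.e. |x - (-2)| < 1/100 / 5 = 1/500.
So any delta <= 1/500 works. Conversely, if delta > 1/500, then x = -2 + 1/500 satisfies |x - (-2)| = 1/500 < delta but |f(x) - f(-2)| = 5 * 1/500 = 1/100, which is not < 1/100; so no larger delta works.
Hence the largest such delta is 1/500.

1/500


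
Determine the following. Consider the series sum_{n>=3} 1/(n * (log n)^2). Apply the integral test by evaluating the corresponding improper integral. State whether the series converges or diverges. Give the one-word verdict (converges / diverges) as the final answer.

Let f(x) = 1/(x*log(x)^2). Then f is positive, continuous, and decreasing on [3, infinity), so the integral test applies.
Compute the improper integral int_{3}^infinity f(x) dx:
  antiderivative F(x) = -1/log(x).
  F(x) -> 0 as x -> infinity.  int = 0 - F(3) = 1/log(3) < infinity. By the integral test, the series converges.

converges


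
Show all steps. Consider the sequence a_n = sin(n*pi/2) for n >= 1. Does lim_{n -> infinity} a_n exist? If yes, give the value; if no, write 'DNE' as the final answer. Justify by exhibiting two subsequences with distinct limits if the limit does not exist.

Examine the behaviour of a_n along subsequences.
a_{4k+1} = sin(pi/2 + 2k*pi) = 1 -> 1. a_{4k+3} = sin(3pi/2 + 2k*pi) = -1 -> -1.
Since these two subsequential limits are 1 and -1, distinct, the full sequence cannot converge (a convergent sequence has all subsequences tending to the same limit). So lim a_n does not exist.

DNE


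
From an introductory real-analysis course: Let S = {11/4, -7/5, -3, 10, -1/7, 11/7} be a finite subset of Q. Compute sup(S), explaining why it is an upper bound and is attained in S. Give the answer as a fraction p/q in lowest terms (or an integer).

S is finite, so sup(S) = max(S).
Sorted decreasing:
10, 11/4, 11/7, -1/7, -7/5, -3
The extremum is 10.
For every x in S, x <= 10. And 10 is in S, so it is attained.
Therefore sup(S) = 10.

10


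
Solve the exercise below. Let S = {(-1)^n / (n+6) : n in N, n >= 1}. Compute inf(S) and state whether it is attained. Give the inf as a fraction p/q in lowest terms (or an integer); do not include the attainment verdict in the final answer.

Analysis:
- Values: -1/7, 1/8, -1/9, 1/10, -1/11, ...
- Positive terms (even n): 1/(2+6), 1/(4+6), ... decreasing -> max = 1/8 (n=2).
- Negative terms (odd n): -1/(1+6), -1/(3+6), ... increasing -> min = -1/7 (n=1).
- So sup = 1/8 (attained at n=2); inf = -1/7 (attained at n=1).
Conclusion: inf(S) = -1/7, attained in S.

-1/7


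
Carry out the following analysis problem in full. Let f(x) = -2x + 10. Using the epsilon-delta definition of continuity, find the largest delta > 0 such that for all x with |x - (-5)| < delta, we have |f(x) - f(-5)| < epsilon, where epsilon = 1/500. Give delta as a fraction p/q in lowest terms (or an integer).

We compute f(-5) = -2*(-5) + 10 = 20.
|f(x) - f(-5)| = |-2x + 10 - (20)| = |-2(x - (-5))| = 2|x - (-5)|.
We need 2|x - (-5)| < 1/500, i.e. |x - (-5)| < 1/500 / 2 = 1/1000.
So any delta <= 1/1000 works. Conversely, if delta > 1/1000, then x = -5 + 1/1000 satisfies |x - (-5)| = 1/1000 < delta but |f(x) - f(-5)| = 2 * 1/1000 = 1/500, which is not < 1/500; so no larger delta works.
Hence the largest such delta is 1/1000.

1/1000


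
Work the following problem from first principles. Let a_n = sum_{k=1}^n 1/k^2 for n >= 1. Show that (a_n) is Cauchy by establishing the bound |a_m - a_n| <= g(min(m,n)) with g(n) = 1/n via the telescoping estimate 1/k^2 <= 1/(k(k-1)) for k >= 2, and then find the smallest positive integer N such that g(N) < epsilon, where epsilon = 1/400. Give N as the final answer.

For m > n >= 1: |a_m - a_n| = sum_{k=n+1}^m 1/k^2.
Use 1/k^2 <= 1/(k(k-1)) = 1/(k-1) - 1/k for k >= 2:
sum_{k=n+1}^m 1/k^2 <= sum_{k=n+1}^m (1/(k-1) - 1/k) = 1/n - 1/m <= 1/n.
By symmetry the same bound holds with n,m swapped, so |a_m - a_n| <= 1/min(m,n) = g(min(m,n)). Since g(n) -> 0, (a_n) is Cauchy.
Now solve g(N) < 1/400: 1/N < 1/400 <=> N > 1/(1/400) = 400.
The smallest integer strictly greater than 400 is N = 401.
Check: g(401) = 1/401 < 1/400; g(400) = 1/400 >= 1/400. So N = 401.

401


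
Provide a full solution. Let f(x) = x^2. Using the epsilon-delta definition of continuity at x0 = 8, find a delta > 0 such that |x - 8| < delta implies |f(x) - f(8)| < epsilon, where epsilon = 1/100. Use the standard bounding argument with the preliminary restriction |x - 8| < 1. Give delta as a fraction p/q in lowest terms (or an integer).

Factor: |x^2 - (8)^2| = |x - 8| * |x + 8|.
Impose |x - 8| < 1 first. Then |x + 8| = |(x - 8) + 2*(8)| <= |x - 8| + 2*|8| < 1 + 16 = 17.
So |x^2 - (8)^2| < delta * 17.
We need delta * 17 <= 1/100, i.e. delta <= 1/100/17 = 1/1700.
Since 1/1700 < 1, this is tighter than 1; take delta = 1/1700.
So delta = 1/1700 works.

1/1700


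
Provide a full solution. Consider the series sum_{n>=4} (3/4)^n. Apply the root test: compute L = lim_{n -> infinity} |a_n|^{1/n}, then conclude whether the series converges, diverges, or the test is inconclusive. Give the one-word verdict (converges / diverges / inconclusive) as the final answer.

Let a_n denote the general term. Form |a_n|^(1/n) and simplify:
|a_n|^(1/n) = 3/4
Take the limit as n -> infinity: L = 3/4.
Since L = 3/4 < 1, the root test implies convergence.

converges


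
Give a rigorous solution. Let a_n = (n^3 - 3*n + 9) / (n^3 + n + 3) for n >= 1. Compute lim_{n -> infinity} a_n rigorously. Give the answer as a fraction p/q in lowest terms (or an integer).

Divide numerator and denominator by n^3, the highest power:
numerator / n^3 = 1 - 3/n^2 + 9/n^3
denominator / n^3 = 1 + n^(-2) + 3/n^3
As n -> infinity, all terms of the form c/n^k (k >= 1) tend to 0.
So numerator / n^3 -> 1 and denominator / n^3 -> 1.
Therefore lim a_n = 1.

1


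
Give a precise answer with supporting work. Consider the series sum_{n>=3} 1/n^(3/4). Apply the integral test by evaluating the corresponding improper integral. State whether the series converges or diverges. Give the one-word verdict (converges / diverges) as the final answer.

Let f(x) = x^(-3/4). Then f is positive, continuous, and decreasing on [3, infinity), so the integral test applies.
Compute the improper integral int_{3}^infinity f(x) dx:
  antiderivative F(x) = 4*x^(1/4).
  As x -> infinity, F(x) -> infinity (since p = 3/4 < 1).
  So the integral diverges. By the integral test, the series diverges.

diverges


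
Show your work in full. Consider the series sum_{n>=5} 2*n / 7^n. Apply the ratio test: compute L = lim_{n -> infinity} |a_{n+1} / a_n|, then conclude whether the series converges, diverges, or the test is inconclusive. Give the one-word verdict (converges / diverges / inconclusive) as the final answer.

Let a_n denote the general term. Form the ratio a_{n+1}/a_n and simplify:
a_{n+1}/a_n = (n + 1)/(7*n)
Take the limit as n -> infinity: L = 1/7.
Since L = 1/7 < 1, the ratio test implies the series converges.

converges


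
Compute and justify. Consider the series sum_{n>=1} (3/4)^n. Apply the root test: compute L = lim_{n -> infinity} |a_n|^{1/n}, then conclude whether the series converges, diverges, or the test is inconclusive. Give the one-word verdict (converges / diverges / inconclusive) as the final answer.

Let a_n denote the general term. Form |a_n|^(1/n) and simplify:
|a_n|^(1/n) = 3/4
Take the limit as n -> infinity: L = 3/4.
Since L = 3/4 < 1, the root test implies convergence.

converges


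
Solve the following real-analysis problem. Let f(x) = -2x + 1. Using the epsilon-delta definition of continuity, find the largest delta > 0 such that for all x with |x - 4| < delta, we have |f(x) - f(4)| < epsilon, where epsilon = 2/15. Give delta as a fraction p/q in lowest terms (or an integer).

We compute f(4) = -2*(4) + 1 = -7.
|f(x) - f(4)| = |-2x + 1 - (-7)| = |-2(x - 4)| = 2|x - 4|.
We need 2|x - 4| < 2/15, i.e. |x - 4| < 2/15 / 2 = 1/15.
So any delta <= 1/15 works. Conversely, if delta > 1/15, then x = 4 + 1/15 satisfies |x - 4| = 1/15 < delta but |f(x) - f(4)| = 2 * 1/15 = 2/15, which is not < 2/15; so no larger delta works.
Hence the largest such delta is 1/15.

1/15


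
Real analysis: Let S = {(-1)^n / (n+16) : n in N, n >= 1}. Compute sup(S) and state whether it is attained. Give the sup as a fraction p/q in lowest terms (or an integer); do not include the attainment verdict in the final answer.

Analysis:
- Values: -1/17, 1/18, -1/19, 1/20, -1/21, ...
- Positive terms (even n): 1/(2+16), 1/(4+16), ... decreasing -> max = 1/18 (n=2).
- Negative terms (odd n): -1/(1+16), -1/(3+16), ... increasing -> min = -1/17 (n=1).
- So sup = 1/18 (attained at n=2); inf = -1/17 (attained at n=1).
Conclusion: sup(S) = 1/18, attained in S.

1/18


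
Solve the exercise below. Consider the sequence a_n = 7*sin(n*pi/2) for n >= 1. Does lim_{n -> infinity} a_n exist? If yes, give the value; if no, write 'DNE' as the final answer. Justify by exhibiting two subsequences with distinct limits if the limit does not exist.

Examine the behaviour of a_n along subsequences.
a_{4k+1} = 7*sin(pi/2 + 2k*pi) = 7 -> 7. a_{4k+3} = 7*sin(3pi/2 + 2k*pi) = -7 -> -7.
Since these two subsequential limits are 7 and -7, distinct, the full sequence cannot converge (a convergent sequence has all subsequences tending to the same limit). So lim a_n does not exist.

DNE


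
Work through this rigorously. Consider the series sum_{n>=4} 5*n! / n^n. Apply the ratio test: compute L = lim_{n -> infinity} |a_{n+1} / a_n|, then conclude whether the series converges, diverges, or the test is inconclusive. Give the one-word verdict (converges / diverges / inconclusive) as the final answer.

Let a_n denote the general term. Form the ratio a_{n+1}/a_n and simplify:
a_{n+1}/a_n = (n/(n + 1))^n
Take the limit as n -> infinity: L = exp(-1).
Since L = exp(-1) < 1, the ratio test implies the series converges.

converges


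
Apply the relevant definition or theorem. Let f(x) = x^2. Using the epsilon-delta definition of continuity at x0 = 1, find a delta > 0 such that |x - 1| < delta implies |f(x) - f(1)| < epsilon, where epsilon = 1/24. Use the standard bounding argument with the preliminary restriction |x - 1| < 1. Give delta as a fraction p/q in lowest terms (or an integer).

Factor: |x^2 - (1)^2| = |x - 1| * |x + 1|.
Impose |x - 1| < 1 first. Then |x + 1| = |(x - 1) + 2*(1)| <= |x - 1| + 2*|1| < 1 + 2 = 3.
So |x^2 - (1)^2| < delta * 3.
We need delta * 3 <= 1/24, i.e. delta <= 1/24/3 = 1/72.
Since 1/72 < 1, this is tighter than 1; take delta = 1/72.
So delta = 1/72 works.

1/72


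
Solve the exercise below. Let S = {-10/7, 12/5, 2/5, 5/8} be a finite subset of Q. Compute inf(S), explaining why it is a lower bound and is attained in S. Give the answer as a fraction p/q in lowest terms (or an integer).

S is finite, so inf(S) = min(S).
Sorted increasing:
-10/7, 2/5, 5/8, 12/5
The extremum is -10/7.
For every x in S, x >= -10/7. And -10/7 is in S, so it is attained.
Therefore inf(S) = -10/7.

-10/7


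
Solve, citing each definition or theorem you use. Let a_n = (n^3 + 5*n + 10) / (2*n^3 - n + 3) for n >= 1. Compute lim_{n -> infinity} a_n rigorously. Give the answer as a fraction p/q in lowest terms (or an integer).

Divide numerator and denominator by n^3, the highest power:
numerator / n^3 = 1 + 5/n^2 + 10/n^3
denominator / n^3 = 2 - 1/n^2 + 3/n^3
As n -> infinity, all terms of the form c/n^k (k >= 1) tend to 0.
So numerator / n^3 -> 1 and denominator / n^3 -> 2.
Therefore lim a_n = 1/2.

1/2


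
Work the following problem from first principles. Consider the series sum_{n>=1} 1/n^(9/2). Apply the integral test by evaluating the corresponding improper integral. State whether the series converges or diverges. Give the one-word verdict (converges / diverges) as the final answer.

Let f(x) = x^(-9/2). Then f is positive, continuous, and decreasing on [1, infinity), so the integral test applies.
Compute the improper integral int_{1}^infinity f(x) dx:
  antiderivative F(x) = -2/(7*x^(7/2)).
  As x -> infinity, F(x) -> 0 (since p = 9/2 > 1).
  So int = F(infinity) - F(1) = 0 - (-2/7) = 2/7.
  Finite, so by the integral test, the series converges.

converges


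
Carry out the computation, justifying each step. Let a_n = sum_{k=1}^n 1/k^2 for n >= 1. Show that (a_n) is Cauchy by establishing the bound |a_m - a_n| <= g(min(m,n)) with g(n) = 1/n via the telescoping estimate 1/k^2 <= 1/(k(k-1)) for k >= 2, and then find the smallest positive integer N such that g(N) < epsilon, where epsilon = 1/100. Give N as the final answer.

For m > n >= 1: |a_m - a_n| = sum_{k=n+1}^m 1/k^2.
Use 1/k^2 <= 1/(k(k-1)) = 1/(k-1) - 1/k for k >= 2:
sum_{k=n+1}^m 1/k^2 <= sum_{k=n+1}^m (1/(k-1) - 1/k) = 1/n - 1/m <= 1/n.
By symmetry the same bound holds with n,m swapped, so |a_m - a_n| <= 1/min(m,n) = g(min(m,n)). Since g(n) -> 0, (a_n) is Cauchy.
Now solve g(N) < 1/100: 1/N < 1/100 <=> N > 1/(1/100) = 100.
The smallest integer strictly greater than 100 is N = 101.
Check: g(101) = 1/101 < 1/100; g(100) = 1/100 >= 1/100. So N = 101.

101


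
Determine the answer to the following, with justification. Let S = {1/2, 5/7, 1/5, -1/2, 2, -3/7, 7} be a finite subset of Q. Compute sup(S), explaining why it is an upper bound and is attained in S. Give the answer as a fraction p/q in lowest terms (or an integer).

S is finite, so sup(S) = max(S).
Sorted decreasing:
7, 2, 5/7, 1/2, 1/5, -3/7, -1/2
The extremum is 7.
For every x in S, x <= 7. And 7 is in S, so it is attained.
Therefore sup(S) = 7.

7


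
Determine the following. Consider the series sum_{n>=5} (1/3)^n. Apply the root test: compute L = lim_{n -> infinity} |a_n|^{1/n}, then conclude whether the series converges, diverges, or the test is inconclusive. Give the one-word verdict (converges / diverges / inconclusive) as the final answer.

Let a_n denote the general term. Form |a_n|^(1/n) and simplify:
|a_n|^(1/n) = 1/3
Take the limit as n -> infinity: L = 1/3.
Since L = 1/3 < 1, the root test implies convergence.

converges


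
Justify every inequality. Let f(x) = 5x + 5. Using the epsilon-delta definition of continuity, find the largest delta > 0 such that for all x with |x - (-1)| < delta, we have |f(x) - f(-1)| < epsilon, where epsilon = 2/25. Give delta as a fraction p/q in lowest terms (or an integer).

We compute f(-1) = 5*(-1) + 5 = 0.
|f(x) - f(-1)| = |5x + 5 - (0)| = |5(x - (-1))| = 5|x - (-1)|.
We need 5|x - (-1)| < 2/25, i.e. |x - (-1)| < 2/25 / 5 = 2/125.
So any delta <= 2/125 works. Conversely, if delta > 2/125, then x = -1 + 2/125 satisfies |x - (-1)| = 2/125 < delta but |f(x) - f(-1)| = 5 * 2/125 = 2/25, which is not < 2/25; so no larger delta works.
Hence the largest such delta is 2/125.

2/125


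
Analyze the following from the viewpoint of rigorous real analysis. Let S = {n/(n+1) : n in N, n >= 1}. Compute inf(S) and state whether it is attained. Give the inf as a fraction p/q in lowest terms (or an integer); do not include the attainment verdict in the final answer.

Analysis:
- Values: 1/2, 2/3, 3/4, 4/5, ... strictly increasing.
- Minimum is 1/2 (n=1); inf = 1/2 (attained).
- n/(n+1) = 1 - 1/(n+1) -> 1 from below as n -> infinity, and never equals 1.
- So sup = 1 (not attained).
Conclusion: inf(S) = 1/2, attained in S.

1/2


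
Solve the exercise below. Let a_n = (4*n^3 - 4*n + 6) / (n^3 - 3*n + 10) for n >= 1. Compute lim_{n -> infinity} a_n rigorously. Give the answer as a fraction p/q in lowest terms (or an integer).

Divide numerator and denominator by n^3, the highest power:
numerator / n^3 = 4 - 4/n^2 + 6/n^3
denominator / n^3 = 1 - 3/n^2 + 10/n^3
As n -> infinity, all terms of the form c/n^k (k >= 1) tend to 0.
So numerator / n^3 -> 4 and denominator / n^3 -> 1.
Therefore lim a_n = 4.

4


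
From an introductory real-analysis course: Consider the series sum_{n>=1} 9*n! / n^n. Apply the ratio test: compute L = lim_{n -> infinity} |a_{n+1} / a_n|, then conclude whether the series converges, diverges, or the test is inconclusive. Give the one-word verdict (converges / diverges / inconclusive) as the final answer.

Let a_n denote the general term. Form the ratio a_{n+1}/a_n and simplify:
a_{n+1}/a_n = (n/(n + 1))^n
Take the limit as n -> infinity: L = exp(-1).
Since L = exp(-1) < 1, the ratio test implies the series converges.

converges


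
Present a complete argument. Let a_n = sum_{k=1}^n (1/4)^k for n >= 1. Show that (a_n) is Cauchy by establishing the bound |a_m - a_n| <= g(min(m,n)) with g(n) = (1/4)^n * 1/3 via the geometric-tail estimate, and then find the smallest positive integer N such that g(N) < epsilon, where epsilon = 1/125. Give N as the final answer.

For m > n >= 1: |a_m - a_n| = sum_{k=n+1}^m (1/4)^k < sum_{k=n+1}^infinity (1/4)^k = (1/4)^(n+1) / (1 - 1/4) = (1/4)^n * (1/4) * (4/3) = (1/4)^n * 1/3.
So g(n) = (1/4)^n / 3. Since g(n) -> 0, (a_n) is Cauchy.
Now solve g(N) < 1/125: (1/4)^N / 3 < 1/125 <=> 4^N > 1 / (3 * 1/125) = 125/3.
Check powers of 4: 4^2 = 16 <= 125/3, 4^3 = 64 > 125/3.
So the smallest such N is 3. Check: g(3) = 1/(3 * 64) = 1/192 < 1/125.

3


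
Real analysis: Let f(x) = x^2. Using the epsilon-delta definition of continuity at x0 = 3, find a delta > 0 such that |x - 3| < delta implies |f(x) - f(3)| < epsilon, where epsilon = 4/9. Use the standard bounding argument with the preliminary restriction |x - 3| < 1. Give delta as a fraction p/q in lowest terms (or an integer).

Factor: |x^2 - (3)^2| = |x - 3| * |x + 3|.
Impose |x - 3| < 1 first. Then |x + 3| = |(x - 3) + 2*(3)| <= |x - 3| + 2*|3| < 1 + 6 = 7.
So |x^2 - (3)^2| < delta * 7.
We need delta * 7 <= 4/9, i.e. delta <= 4/9/7 = 4/63.
Since 4/63 < 1, this is tighter than 1; take delta = 4/63.
So delta = 4/63 works.

4/63


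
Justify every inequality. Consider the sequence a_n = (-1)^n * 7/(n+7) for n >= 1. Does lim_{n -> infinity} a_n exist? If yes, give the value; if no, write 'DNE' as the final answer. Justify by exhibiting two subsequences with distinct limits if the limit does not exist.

Examine the behaviour of a_n along subsequences.
Even-n subsequence a_{2k} = 7/(2k+7) -> 0. Odd-n subsequence a_{2k+1} = -7/(2k+8) -> 0. Both tend to 0, which suggests the limit is 0; verify directly.
|a_n - 0| = 7/(n+7) < 7/n for every n >= 1.
Given epsilon > 0, choose a positive integer N > 7/epsilon. Then for all n >= N, |a_n| < 7/n <= 7/N < epsilon.
So by the definition of the limit, lim a_n exists and equals 0.

0


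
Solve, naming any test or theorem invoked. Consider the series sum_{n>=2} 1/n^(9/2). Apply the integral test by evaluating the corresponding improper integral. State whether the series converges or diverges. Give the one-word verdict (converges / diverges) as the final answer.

Let f(x) = x^(-9/2). Then f is positive, continuous, and decreasing on [2, infinity), so the integral test applies.
Compute the improper integral int_{2}^infinity f(x) dx:
  antiderivative F(x) = -2/(7*x^(7/2)).
  As x -> infinity, F(x) -> 0 (since p = 9/2 > 1).
  So int = F(infinity) - F(2) = 0 - (-sqrt(2)/56) = sqrt(2)/56.
  Finite, so by the integral test, the series converges.

converges


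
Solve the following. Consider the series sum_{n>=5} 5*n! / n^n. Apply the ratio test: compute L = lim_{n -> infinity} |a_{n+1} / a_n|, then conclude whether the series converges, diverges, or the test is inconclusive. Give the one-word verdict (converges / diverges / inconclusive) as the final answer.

Let a_n denote the general term. Form the ratio a_{n+1}/a_n and simplify:
a_{n+1}/a_n = (n/(n + 1))^n
Take the limit as n -> infinity: L = exp(-1).
Since L = exp(-1) < 1, the ratio test implies the series converges.

converges


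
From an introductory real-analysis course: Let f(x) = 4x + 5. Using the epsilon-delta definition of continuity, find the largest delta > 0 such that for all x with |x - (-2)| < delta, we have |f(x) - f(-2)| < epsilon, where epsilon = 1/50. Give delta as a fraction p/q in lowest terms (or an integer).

We compute f(-2) = 4*(-2) + 5 = -3.
|f(x) - f(-2)| = |4x + 5 - (-3)| = |4(x - (-2))| = 4|x - (-2)|.
We need 4|x - (-2)| < 1/50, i.e. |x - (-2)| < 1/50 / 4 = 1/200.
So any delta <= 1/200 works. Conversely, if delta > 1/200, then x = -2 + 1/200 satisfies |x - (-2)| = 1/200 < delta but |f(x) - f(-2)| = 4 * 1/200 = 1/50, which is not < 1/50; so no larger delta works.
Hence the largest such delta is 1/200.

1/200


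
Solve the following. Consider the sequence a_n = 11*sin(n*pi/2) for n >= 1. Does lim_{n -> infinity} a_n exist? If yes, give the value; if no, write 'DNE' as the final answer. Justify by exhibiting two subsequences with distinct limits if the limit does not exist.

Examine the behaviour of a_n along subsequences.
a_{4k+1} = 11*sin(pi/2 + 2k*pi) = 11 -> 11. a_{4k+3} = 11*sin(3pi/2 + 2k*pi) = -11 -> -11.
Since these two subsequential limits are 11 and -11, distinct, the full sequence cannot converge (a convergent sequence has all subsequences tending to the same limit). So lim a_n does not exist.

DNE


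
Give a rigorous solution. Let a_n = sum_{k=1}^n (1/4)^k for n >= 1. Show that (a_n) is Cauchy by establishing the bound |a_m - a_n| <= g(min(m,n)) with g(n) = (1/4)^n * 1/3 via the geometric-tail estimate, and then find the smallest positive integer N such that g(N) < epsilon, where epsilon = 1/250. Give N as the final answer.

For m > n >= 1: |a_m - a_n| = sum_{k=n+1}^m (1/4)^k < sum_{k=n+1}^infinity (1/4)^k = (1/4)^(n+1) / (1 - 1/4) = (1/4)^n * (1/4) * (4/3) = (1/4)^n * 1/3.
So g(n) = (1/4)^n / 3. Since g(n) -> 0, (a_n) is Cauchy.
Now solve g(N) < 1/250: (1/4)^N / 3 < 1/250 <=> 4^N > 1 / (3 * 1/250) = 250/3.
Check powers of 4: 4^3 = 64 <= 250/3, 4^4 = 256 > 250/3.
So the smallest such N is 4. Check: g(4) = 1/(3 * 256) = 1/768 < 1/250.

4


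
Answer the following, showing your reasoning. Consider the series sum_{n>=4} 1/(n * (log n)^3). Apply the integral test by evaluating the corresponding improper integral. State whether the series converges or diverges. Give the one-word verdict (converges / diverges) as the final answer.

Let f(x) = 1/(x*log(x)^3). Then f is positive, continuous, and decreasing on [4, infinity), so the integral test applies.
Compute the improper integral int_{4}^infinity f(x) dx:
  antiderivative F(x) = -1/(2*log(x)^2).
  F(x) -> 0 as x -> infinity.  int = 0 - F(4) = 1/(2*log(4)^2) < infinity. By the integral test, the series converges.

converges


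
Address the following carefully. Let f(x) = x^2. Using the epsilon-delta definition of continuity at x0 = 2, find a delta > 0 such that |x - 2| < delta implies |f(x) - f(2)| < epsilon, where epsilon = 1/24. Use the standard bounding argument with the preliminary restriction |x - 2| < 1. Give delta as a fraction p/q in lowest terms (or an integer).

Factor: |x^2 - (2)^2| = |x - 2| * |x + 2|.
Impose |x - 2| < 1 first. Then |x + 2| = |(x - 2) + 2*(2)| <= |x - 2| + 2*|2| < 1 + 4 = 5.
So |x^2 - (2)^2| < delta * 5.
We need delta * 5 <= 1/24, i.e. delta <= 1/24/5 = 1/120.
Since 1/120 < 1, this is tighter than 1; take delta = 1/120.
So delta = 1/120 works.

1/120


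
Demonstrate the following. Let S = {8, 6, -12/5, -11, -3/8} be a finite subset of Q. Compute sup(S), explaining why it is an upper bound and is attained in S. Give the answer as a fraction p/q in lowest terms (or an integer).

S is finite, so sup(S) = max(S).
Sorted decreasing:
8, 6, -3/8, -12/5, -11
The extremum is 8.
For every x in S, x <= 8. And 8 is in S, so it is attained.
Therefore sup(S) = 8.

8


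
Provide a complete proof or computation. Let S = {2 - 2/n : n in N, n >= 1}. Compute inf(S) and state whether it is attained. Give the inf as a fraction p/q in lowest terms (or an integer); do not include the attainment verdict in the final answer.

Analysis:
- Values: 0, 1, 4/3, 3/2, ... strictly increasing.
- Minimum is 0 (n=1); inf = 0 (attained).
- 2 - 2/n -> 2 from below; sup = 2, not attained.
Conclusion: inf(S) = 0, attained in S.

0


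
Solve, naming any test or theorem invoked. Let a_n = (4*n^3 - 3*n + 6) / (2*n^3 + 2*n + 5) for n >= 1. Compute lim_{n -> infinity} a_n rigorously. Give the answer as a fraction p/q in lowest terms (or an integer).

Divide numerator and denominator by n^3, the highest power:
numerator / n^3 = 4 - 3/n^2 + 6/n^3
denominator / n^3 = 2 + 2/n^2 + 5/n^3
As n -> infinity, all terms of the form c/n^k (k >= 1) tend to 0.
So numerator / n^3 -> 4 and denominator / n^3 -> 2.
Therefore lim a_n = 2.

2


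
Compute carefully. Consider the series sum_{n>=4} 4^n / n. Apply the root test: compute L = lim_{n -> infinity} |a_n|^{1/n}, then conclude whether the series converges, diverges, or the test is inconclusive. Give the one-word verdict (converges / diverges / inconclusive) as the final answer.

Let a_n denote the general term. Form |a_n|^(1/n) and simplify:
|a_n|^(1/n) = 4/n^(1/n)
Take the limit as n -> infinity: L = 4.
Since L = 4 > 1, the root test implies divergence.

diverges


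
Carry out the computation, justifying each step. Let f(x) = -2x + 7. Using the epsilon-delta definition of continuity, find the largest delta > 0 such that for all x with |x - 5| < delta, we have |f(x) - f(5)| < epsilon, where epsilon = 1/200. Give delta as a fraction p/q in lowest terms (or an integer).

We compute f(5) = -2*(5) + 7 = -3.
|f(x) - f(5)| = |-2x + 7 - (-3)| = |-2(x - 5)| = 2|x - 5|.
We need 2|x - 5| < 1/200, i.e. |x - 5| < 1/200 / 2 = 1/400.
So any delta <= 1/400 works. Conversely, if delta > 1/400, then x = 5 + 1/400 satisfies |x - 5| = 1/400 < delta but |f(x) - f(5)| = 2 * 1/400 = 1/200, which is not < 1/200; so no larger delta works.
Hence the largest such delta is 1/400.

1/400
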